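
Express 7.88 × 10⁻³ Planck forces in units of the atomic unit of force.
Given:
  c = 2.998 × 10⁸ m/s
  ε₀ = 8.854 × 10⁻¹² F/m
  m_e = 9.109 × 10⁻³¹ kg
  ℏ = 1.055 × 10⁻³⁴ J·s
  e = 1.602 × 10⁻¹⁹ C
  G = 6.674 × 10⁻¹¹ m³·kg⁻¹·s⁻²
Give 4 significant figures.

Planck force: F_P = c⁴/G = 1.210 × 10⁴⁴ N
atomic unit of force: F_au = E_h/a₀ = m_e²e⁶/((4πε₀)³ℏ⁴) = 8.220 × 10⁻⁸ N
7.88 × 10⁻³ × 1.210 × 10⁴⁴ / 8.220 × 10⁻⁸ = 1.160 × 10⁴⁹

1.160 × 10⁴⁹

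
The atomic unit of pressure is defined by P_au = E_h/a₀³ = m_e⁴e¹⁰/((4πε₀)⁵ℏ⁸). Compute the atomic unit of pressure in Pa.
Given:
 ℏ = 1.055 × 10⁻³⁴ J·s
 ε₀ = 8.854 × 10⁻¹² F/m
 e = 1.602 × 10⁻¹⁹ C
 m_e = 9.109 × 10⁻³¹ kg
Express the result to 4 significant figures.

2.929 × 10¹³ Pa

P_au = E_h/a₀³ = m_e⁴e¹⁰/((4πε₀)⁵ℏ⁸)
E_h = 4.354 × 10⁻¹⁸ J
a₀ = 5.297 × 10⁻¹¹ m
E_h/a₀³ = 2.929 × 10¹³ Pa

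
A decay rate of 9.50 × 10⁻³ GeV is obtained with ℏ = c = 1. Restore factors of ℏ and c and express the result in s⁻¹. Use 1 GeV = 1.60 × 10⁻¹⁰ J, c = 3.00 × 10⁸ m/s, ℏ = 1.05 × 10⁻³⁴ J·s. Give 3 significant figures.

A rate is [E]/ℏ; divide by ℏ.
1 GeV → 1/ℏ × (1 GeV in J) = 1.52 × 10²⁴ s⁻¹.
Result: 9.50 × 10⁻³ × 1.52 × 10²⁴ = 1.45 × 10²² s⁻¹.

1.45 × 10²² s⁻¹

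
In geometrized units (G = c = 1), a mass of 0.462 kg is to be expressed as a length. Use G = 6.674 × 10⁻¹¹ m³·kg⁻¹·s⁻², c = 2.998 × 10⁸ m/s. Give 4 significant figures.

In G = c = 1 units mass has dimensions of length; the conversion factor is G/c².
0.462 kg × (G/c²) = 3.431 × 10⁻²⁸ m

3.431 × 10⁻²⁸ m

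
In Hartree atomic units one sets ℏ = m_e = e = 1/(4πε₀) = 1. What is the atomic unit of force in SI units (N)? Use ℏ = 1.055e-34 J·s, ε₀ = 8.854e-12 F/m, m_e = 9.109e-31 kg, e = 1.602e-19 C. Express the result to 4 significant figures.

8.220e-8 N

F_au = E_h/a₀ = m_e²e⁶/((4πε₀)³ℏ⁴)
E_h = 4.354e-18 J
a₀ = 5.297e-11 m
E_h/a₀ = 8.220e-8 N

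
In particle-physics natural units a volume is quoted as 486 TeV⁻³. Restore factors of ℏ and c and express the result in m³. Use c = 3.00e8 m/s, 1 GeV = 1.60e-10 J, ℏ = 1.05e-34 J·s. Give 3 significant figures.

Volume is [L]³ = [E]⁻³·(ℏc)³.
1 GeV⁻³ → (ℏc)³ × (1 GeV in J)⁻³ = 7.63e-48 m³.
Convert the energy scale: 486 TeV⁻³ = 4.86e-7 GeV⁻³.
Result: 4.86e-7 × 7.63e-48 = 3.71e-54 m³.

3.71e-54 m³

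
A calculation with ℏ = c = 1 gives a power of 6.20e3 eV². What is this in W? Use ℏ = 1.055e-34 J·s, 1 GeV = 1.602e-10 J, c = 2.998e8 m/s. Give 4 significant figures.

1.508 W

Power is [E]/[T] = [E]²/ℏ.
1 GeV² → 1/ℏ × (1 GeV in J)² = 2.433e14 W.
Convert the energy scale: 6.20e3 eV² = 6.20e-15 GeV².
Result: 6.20e-15 × 2.433e14 = 1.508 W.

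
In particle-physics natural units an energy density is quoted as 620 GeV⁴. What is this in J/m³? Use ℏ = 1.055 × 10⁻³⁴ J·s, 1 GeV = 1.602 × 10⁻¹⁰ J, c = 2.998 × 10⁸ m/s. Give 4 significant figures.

1.291 × 10⁴⁰ J/m³

[E]/[L]³ = [E]⁴/(ℏc)³; restore (ℏc)⁻³.
1 GeV⁴ → 1/(ℏc)³ × (1 GeV in J)⁴ = 2.082 × 10³⁷ J/m³.
Result: 620 × 2.082 × 10³⁷ = 1.291 × 10⁴⁰ J/m³.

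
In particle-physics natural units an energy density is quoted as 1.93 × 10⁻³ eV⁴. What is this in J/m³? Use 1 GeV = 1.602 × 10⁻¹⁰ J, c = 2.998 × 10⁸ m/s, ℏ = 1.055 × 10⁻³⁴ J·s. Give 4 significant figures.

[E]/[L]³ = [E]⁴/(ℏc)³; restore (ℏc)⁻³.
1 GeV⁴ → 1/(ℏc)³ × (1 GeV in J)⁴ = 2.082 × 10³⁷ J/m³.
Convert the energy scale: 1.93 × 10⁻³ eV⁴ = 1.93 × 10⁻³⁹ GeV⁴.
Result: 1.93 × 10⁻³⁹ × 2.082 × 10³⁷ = 0.04017 J/m³.

0.04017 J/m³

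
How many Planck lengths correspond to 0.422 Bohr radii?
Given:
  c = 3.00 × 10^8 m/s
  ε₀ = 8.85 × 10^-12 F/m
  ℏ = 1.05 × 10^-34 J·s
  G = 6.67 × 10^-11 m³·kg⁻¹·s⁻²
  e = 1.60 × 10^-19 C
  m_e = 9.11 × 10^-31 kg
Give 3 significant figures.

Bohr radius: a₀ = 4πε₀ℏ²/(m_e e²) = 5.26 × 10^-11 m
Planck length: ℓ_P = √(ℏG/c³) = 1.61 × 10^-35 m
0.422 × 5.26 × 10^-11 / 1.61 × 10^-35 = 1.38 × 10^24

1.38 × 10^24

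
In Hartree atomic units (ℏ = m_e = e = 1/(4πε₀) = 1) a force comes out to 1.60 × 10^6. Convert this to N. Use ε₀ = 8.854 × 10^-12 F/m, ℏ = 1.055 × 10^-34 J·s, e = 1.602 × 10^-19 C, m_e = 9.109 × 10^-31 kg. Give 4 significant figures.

0.1315 N

One atomic unit of force: F_au = E_h/a₀ = m_e²e⁶/((4πε₀)³ℏ⁴) = 8.220 × 10^-8 N.
1.60 × 10^6 × 8.220 × 10^-8 N = 0.1315 N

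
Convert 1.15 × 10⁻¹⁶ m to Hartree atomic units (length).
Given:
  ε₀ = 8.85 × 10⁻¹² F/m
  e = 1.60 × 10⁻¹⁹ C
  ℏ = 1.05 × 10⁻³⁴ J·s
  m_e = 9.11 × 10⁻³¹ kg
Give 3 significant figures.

2.19 × 10⁻⁶

Bohr radius: a₀ = 4πε₀ℏ²/(m_e e²) = 5.26 × 10⁻¹¹ m.
1.15 × 10⁻¹⁶ / 5.26 × 10⁻¹¹ = 2.19 × 10⁻⁶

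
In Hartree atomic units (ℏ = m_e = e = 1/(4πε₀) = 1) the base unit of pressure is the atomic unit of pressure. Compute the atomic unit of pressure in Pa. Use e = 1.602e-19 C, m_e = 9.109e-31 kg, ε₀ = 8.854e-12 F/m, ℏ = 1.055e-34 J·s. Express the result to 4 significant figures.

P_au = E_h/a₀³ = m_e⁴e¹⁰/((4πε₀)⁵ℏ⁸)
E_h = 4.354e-18 J
a₀ = 5.297e-11 m
E_h/a₀³ = 2.929e13 Pa

2.929e13 Pa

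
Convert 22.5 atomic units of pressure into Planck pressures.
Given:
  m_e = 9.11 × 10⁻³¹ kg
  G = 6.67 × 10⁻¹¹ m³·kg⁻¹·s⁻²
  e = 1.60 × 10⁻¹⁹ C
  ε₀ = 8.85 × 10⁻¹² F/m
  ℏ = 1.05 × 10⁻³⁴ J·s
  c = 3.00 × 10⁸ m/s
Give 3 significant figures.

atomic unit of pressure: P_au = E_h/a₀³ = m_e⁴e¹⁰/((4πε₀)⁵ℏ⁸) = 3.01 × 10¹³ Pa
Planck pressure: p_P = c⁷/(ℏG²) = 4.68 × 10¹¹³ Pa
22.5 × 3.01 × 10¹³ / 4.68 × 10¹¹³ = 1.45 × 10⁻⁹⁹

1.45 × 10⁻⁹⁹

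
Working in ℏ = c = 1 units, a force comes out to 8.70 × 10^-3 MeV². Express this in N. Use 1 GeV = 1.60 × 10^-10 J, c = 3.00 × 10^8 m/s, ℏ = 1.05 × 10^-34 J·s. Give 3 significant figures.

Force is [E]/[L] = [E]²/(ℏc); restore (ℏc)⁻¹.
1 GeV² → 1/(ℏc) × (1 GeV in J)² = 8.13 × 10^5 N.
Convert the energy scale: 8.70 × 10^-3 MeV² = 8.70 × 10^-9 GeV².
Result: 8.70 × 10^-9 × 8.13 × 10^5 = 7.07 × 10^-3 N.

7.07 × 10^-3 N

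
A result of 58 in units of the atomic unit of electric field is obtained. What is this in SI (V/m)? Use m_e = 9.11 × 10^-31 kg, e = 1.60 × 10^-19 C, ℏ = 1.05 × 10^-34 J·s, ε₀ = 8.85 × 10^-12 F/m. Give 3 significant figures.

3.02 × 10^13 V/m

One atomic unit of electric field: E_au = E_h/(e a₀) = m_e²e⁵/((4πε₀)³ℏ⁴) = 5.20 × 10^11 V/m.
58 × 5.20 × 10^11 V/m = 3.02 × 10^13 V/m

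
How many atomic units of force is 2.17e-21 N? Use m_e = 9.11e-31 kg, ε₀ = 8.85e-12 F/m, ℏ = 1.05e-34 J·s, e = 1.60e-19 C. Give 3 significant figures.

2.61e-14

atomic unit of force: F_au = E_h/a₀ = m_e²e⁶/((4πε₀)³ℏ⁴) = 8.33e-8 N.
2.17e-21 / 8.33e-8 = 2.61e-14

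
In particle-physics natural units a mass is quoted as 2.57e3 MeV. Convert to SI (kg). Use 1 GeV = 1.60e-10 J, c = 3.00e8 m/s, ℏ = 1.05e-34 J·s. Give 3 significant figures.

Mass is [E]/c²; divide by c².
1 GeV → 1/c² × (1 GeV in J) = 1.78e-27 kg.
Convert the energy scale: 2.57e3 MeV = 2.57 GeV.
Result: 2.57 × 1.78e-27 = 4.57e-27 kg.

4.57e-27 kg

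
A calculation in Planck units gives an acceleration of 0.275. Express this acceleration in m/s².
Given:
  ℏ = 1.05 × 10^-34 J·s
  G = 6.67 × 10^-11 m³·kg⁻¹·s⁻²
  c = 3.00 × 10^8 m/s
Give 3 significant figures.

1.54 × 10^51 m/s²

One Planck acceleration: a_P = √(c⁷/(ℏG)) = 5.59 × 10^51 m/s².
0.275 × 5.59 × 10^51 m/s² = 1.54 × 10^51 m/s²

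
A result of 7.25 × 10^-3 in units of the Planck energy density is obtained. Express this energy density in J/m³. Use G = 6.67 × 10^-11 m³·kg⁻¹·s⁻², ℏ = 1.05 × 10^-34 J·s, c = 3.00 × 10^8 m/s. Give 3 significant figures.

3.39 × 10^111 J/m³

One Planck energy density: u_P = c⁷/(ℏG²) = 4.68 × 10^113 J/m³.
7.25 × 10^-3 × 4.68 × 10^113 J/m³ = 3.39 × 10^111 J/m³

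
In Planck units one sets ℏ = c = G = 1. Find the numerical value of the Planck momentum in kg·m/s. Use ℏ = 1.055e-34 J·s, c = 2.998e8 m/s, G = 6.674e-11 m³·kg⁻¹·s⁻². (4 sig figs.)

6.527 kg·m/s

p_P = √(ℏc³/G)
  = √(42.60)
  = 6.527 kg·m/s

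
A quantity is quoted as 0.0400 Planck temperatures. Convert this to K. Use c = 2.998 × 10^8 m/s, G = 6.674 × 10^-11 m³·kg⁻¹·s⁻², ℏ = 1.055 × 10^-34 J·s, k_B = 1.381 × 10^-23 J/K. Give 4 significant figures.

5.667 × 10^30 K

One Planck temperature: T_P = √(ℏc⁵/G) / k_B = 1.417 × 10^32 K.
0.0400 × 1.417 × 10^32 K = 5.667 × 10^30 K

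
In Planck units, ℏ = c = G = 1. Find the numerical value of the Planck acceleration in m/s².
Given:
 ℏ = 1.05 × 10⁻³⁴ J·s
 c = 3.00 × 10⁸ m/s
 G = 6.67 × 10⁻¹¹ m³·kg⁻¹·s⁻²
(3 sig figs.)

5.59 × 10⁵¹ m/s²

The unique combination of the constants set to 1 with dimensions of acceleration is a_P = √(c⁷/(ℏG)).
  = √(3.12 × 10¹⁰³)
  = 5.59 × 10⁵¹ m/s²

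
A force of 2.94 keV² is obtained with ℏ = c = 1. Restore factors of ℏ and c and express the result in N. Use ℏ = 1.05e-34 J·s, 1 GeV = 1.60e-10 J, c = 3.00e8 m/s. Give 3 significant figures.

2.39e-6 N

Force is [E]/[L] = [E]²/(ℏc); restore (ℏc)⁻¹.
1 GeV² → 1/(ℏc) × (1 GeV in J)² = 8.13e5 N.
Convert the energy scale: 2.94 keV² = 2.94e-12 GeV².
Result: 2.94e-12 × 8.13e5 = 2.39e-6 N.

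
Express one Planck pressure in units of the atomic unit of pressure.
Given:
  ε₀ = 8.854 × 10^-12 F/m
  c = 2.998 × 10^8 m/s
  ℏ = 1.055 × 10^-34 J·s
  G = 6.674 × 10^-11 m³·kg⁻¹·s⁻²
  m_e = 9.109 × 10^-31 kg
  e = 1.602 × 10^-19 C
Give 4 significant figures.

Planck pressure: p_P = c⁷/(ℏG²) = 4.632 × 10^113 Pa
atomic unit of pressure: P_au = E_h/a₀³ = m_e⁴e¹⁰/((4πε₀)⁵ℏ⁸) = 2.929 × 10^13 Pa
ratio = 4.632 × 10^113 / 2.929 × 10^13 = 1.581 × 10^100

1.581 × 10^100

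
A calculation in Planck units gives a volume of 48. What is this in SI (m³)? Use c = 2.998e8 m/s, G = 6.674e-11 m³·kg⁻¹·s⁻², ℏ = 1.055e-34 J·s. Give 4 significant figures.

One Planck volume: V_P = (ℏG/c³)^(3/2) = 4.224e-105 m³.
48 × 4.224e-105 m³ = 2.027e-103 m³

2.027e-103 m³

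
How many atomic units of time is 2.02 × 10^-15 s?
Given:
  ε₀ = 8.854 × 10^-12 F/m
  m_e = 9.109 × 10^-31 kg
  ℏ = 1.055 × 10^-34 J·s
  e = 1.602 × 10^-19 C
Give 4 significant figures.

atomic unit of time: τ_au = (4πε₀)²ℏ³/(m_e e⁴) = 2.423 × 10^-17 s.
2.02 × 10^-15 / 2.423 × 10^-17 = 83.37

83.37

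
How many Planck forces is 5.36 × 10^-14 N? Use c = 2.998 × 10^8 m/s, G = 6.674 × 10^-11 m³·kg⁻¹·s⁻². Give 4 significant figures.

Planck force: F_P = c⁴/G = 1.210 × 10^44 N.
5.36 × 10^-14 / 1.210 × 10^44 = 4.428 × 10^-58

4.428 × 10^-58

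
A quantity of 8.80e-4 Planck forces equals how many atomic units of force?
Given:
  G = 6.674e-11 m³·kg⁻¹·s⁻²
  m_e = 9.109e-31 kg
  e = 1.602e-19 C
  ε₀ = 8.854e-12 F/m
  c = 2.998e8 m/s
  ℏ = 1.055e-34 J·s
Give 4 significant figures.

Planck force: F_P = c⁴/G = 1.210e44 N
atomic unit of force: F_au = E_h/a₀ = m_e²e⁶/((4πε₀)³ℏ⁴) = 8.220e-8 N
8.80e-4 × 1.210e44 / 8.220e-8 = 1.296e48

1.296e48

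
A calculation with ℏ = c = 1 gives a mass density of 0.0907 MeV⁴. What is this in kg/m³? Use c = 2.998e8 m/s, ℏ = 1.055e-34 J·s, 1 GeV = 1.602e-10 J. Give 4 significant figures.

2.101e7 kg/m³

Mass density is [E]/(c²[L]³) = [E]⁴/(ℏ³c⁵).
1 GeV⁴ → 1/(ℏ³c⁵) × (1 GeV in J)⁴ = 2.316e20 kg/m³.
Convert the energy scale: 0.0907 MeV⁴ = 9.07e-14 GeV⁴.
Result: 9.07e-14 × 2.316e20 = 2.101e7 kg/m³.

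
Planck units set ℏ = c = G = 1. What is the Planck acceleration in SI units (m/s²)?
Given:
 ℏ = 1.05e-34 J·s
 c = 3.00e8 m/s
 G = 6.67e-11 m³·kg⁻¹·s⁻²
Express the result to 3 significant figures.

The unique combination of the constants set to 1 with dimensions of acceleration is a_P = √(c⁷/(ℏG)).
  = √(3.12e103)
  = 5.59e51 m/s²

5.59e51 m/s²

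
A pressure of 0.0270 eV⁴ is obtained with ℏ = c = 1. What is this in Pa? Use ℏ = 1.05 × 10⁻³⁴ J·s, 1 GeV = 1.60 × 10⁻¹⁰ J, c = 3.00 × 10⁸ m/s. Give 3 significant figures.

0.566 Pa

Pressure is [E]/[L]³ = [E]⁴/(ℏc)³.
1 GeV⁴ → 1/(ℏc)³ × (1 GeV in J)⁴ = 2.10 × 10³⁷ Pa.
Convert the energy scale: 0.0270 eV⁴ = 2.70 × 10⁻³⁸ GeV⁴.
Result: 2.70 × 10⁻³⁸ × 2.10 × 10³⁷ = 0.566 Pa.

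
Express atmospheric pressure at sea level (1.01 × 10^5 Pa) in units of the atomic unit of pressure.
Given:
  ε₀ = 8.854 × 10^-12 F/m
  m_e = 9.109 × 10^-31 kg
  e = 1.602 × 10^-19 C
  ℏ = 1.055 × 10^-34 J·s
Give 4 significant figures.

3.448 × 10^-9

atomic unit of pressure: P_au = E_h/a₀³ = m_e⁴e¹⁰/((4πε₀)⁵ℏ⁸) = 2.929 × 10^13 Pa.
1.01 × 10^5 / 2.929 × 10^13 = 3.448 × 10^-9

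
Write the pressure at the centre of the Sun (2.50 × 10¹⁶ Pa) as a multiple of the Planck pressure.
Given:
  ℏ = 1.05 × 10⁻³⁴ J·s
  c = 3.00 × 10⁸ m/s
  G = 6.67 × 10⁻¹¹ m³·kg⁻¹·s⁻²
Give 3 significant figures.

Planck pressure: p_P = c⁷/(ℏG²) = 4.68 × 10¹¹³ Pa.
2.50 × 10¹⁶ / 4.68 × 10¹¹³ = 5.34 × 10⁻⁹⁸

5.34 × 10⁻⁹⁸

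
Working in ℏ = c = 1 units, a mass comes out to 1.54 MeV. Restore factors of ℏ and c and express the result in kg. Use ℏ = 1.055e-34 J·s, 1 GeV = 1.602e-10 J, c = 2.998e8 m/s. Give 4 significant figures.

2.745e-30 kg

Mass is [E]/c²; divide by c².
1 GeV → 1/c² × (1 GeV in J) = 1.782e-27 kg.
Convert the energy scale: 1.54 MeV = 1.54e-3 GeV.
Result: 1.54e-3 × 1.782e-27 = 2.745e-30 kg.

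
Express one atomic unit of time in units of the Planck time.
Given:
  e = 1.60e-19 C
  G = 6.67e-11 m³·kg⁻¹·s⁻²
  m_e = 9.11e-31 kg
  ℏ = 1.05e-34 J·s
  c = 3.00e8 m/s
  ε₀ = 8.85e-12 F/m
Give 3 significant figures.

4.47e26

atomic unit of time: τ_au = (4πε₀)²ℏ³/(m_e e⁴) = 2.40e-17 s
Planck time: t_P = √(ℏG/c⁵) = 5.37e-44 s
ratio = 2.40e-17 / 5.37e-44 = 4.47e26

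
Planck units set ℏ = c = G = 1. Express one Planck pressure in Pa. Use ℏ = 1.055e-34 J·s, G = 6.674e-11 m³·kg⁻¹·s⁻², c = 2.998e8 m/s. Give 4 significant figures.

Dimensional analysis gives p_P = c⁷/(ℏG²).
  = 2.177e59 / 4.699e-55
  = 4.632e113 Pa

4.632e113 Pa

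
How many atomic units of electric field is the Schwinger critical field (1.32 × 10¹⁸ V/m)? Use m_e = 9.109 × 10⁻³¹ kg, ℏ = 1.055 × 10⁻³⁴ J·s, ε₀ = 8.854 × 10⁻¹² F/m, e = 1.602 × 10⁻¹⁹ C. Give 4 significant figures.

2.573 × 10⁶

atomic unit of electric field: E_au = E_h/(e a₀) = m_e²e⁵/((4πε₀)³ℏ⁴) = 5.131 × 10¹¹ V/m.
1.32 × 10¹⁸ / 5.131 × 10¹¹ = 2.573 × 10⁶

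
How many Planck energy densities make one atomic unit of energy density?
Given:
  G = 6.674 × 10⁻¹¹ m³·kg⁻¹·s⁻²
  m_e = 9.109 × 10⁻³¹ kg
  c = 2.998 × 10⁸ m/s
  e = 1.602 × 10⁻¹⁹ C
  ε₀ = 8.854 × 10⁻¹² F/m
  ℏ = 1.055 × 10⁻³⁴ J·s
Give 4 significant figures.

atomic unit of energy density: u_au = E_h/a₀³ = m_e⁴e¹⁰/((4πε₀)⁵ℏ⁸) = 2.929 × 10¹³ J/m³
Planck energy density: u_P = c⁷/(ℏG²) = 4.632 × 10¹¹³ J/m³
ratio = 2.929 × 10¹³ / 4.632 × 10¹¹³ = 6.323 × 10⁻¹⁰¹

6.323 × 10⁻¹⁰¹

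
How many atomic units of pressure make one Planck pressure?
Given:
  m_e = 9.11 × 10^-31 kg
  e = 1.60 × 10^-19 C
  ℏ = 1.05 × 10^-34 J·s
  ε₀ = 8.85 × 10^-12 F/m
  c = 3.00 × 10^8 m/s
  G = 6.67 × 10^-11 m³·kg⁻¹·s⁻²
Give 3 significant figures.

1.55 × 10^100

Planck pressure: p_P = c⁷/(ℏG²) = 4.68 × 10^113 Pa
atomic unit of pressure: P_au = E_h/a₀³ = m_e⁴e¹⁰/((4πε₀)⁵ℏ⁸) = 3.01 × 10^13 Pa
ratio = 4.68 × 10^113 / 3.01 × 10^13 = 1.55 × 10^100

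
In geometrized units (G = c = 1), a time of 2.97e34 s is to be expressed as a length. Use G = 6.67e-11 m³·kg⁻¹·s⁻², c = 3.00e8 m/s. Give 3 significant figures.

8.91e42 m

Time → length via c.
2.97e34 s × (c) = 8.91e42 m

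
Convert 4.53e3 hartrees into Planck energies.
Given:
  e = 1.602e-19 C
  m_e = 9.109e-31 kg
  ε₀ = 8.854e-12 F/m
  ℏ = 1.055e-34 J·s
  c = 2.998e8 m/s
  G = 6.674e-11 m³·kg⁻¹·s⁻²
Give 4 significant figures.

1.008e-23

hartree: E_h = m_e e⁴/(4πε₀ℏ)² = 4.354e-18 J
Planck energy: E_P = √(ℏc⁵/G) = 1.957e9 J
4.53e3 × 4.354e-18 / 1.957e9 = 1.008e-23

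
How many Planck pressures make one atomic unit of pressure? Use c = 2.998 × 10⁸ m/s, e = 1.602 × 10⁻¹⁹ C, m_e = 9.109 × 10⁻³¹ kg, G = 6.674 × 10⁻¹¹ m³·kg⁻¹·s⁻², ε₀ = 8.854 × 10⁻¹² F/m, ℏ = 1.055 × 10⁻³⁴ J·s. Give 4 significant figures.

atomic unit of pressure: P_au = E_h/a₀³ = m_e⁴e¹⁰/((4πε₀)⁵ℏ⁸) = 2.929 × 10¹³ Pa
Planck pressure: p_P = c⁷/(ℏG²) = 4.632 × 10¹¹³ Pa
ratio = 2.929 × 10¹³ / 4.632 × 10¹¹³ = 6.323 × 10⁻¹⁰¹

6.323 × 10⁻¹⁰¹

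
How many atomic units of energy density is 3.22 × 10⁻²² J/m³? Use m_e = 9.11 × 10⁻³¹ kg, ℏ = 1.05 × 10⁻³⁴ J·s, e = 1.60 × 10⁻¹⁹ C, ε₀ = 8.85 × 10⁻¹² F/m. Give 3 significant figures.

1.07 × 10⁻³⁵

atomic unit of energy density: u_au = E_h/a₀³ = m_e⁴e¹⁰/((4πε₀)⁵ℏ⁸) = 3.01 × 10¹³ J/m³.
3.22 × 10⁻²² / 3.01 × 10¹³ = 1.07 × 10⁻³⁵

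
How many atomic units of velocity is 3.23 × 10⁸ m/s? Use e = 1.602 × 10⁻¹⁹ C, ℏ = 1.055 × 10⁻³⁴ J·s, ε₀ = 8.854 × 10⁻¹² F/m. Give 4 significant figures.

147.7

atomic unit of velocity: v_au = e²/(4πε₀ℏ) = 2.186 × 10⁶ m/s.
3.23 × 10⁸ / 2.186 × 10⁶ = 147.7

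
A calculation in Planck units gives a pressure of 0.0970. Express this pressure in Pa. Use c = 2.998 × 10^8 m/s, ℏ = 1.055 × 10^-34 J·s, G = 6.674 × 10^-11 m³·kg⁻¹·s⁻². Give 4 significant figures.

4.493 × 10^112 Pa

One Planck pressure: p_P = c⁷/(ℏG²) = 4.632 × 10^113 Pa.
0.0970 × 4.632 × 10^113 Pa = 4.493 × 10^112 Pa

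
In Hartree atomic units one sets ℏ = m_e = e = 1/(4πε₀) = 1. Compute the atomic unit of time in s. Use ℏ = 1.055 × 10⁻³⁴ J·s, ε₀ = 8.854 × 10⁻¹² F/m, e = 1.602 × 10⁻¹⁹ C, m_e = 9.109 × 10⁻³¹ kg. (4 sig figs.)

τ_au = (4πε₀)²ℏ³/(m_e e⁴)
E_h = 4.354 × 10⁻¹⁸ J
ℏ/E_h = 2.423 × 10⁻¹⁷ s

2.423 × 10⁻¹⁷ s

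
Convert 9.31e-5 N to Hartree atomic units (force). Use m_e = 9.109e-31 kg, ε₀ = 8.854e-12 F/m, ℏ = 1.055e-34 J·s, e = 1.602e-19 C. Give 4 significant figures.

1.133e3

atomic unit of force: F_au = E_h/a₀ = m_e²e⁶/((4πε₀)³ℏ⁴) = 8.220e-8 N.
9.31e-5 / 8.220e-8 = 1.133e3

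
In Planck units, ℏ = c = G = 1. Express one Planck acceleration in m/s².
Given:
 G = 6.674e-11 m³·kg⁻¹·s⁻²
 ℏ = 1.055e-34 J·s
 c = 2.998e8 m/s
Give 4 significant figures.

5.560e51 m/s²

From ℏ = c = G = 1 the acceleration scale is a_P = √(c⁷/(ℏG)).
  = √(3.092e103)
  = 5.560e51 m/s²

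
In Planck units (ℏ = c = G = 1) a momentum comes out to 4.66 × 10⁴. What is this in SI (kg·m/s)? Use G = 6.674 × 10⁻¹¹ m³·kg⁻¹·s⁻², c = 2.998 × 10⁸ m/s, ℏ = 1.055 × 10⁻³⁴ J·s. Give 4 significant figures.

One Planck momentum: p_P = √(ℏc³/G) = 6.527 kg·m/s.
4.66 × 10⁴ × 6.527 kg·m/s = 3.041 × 10⁵ kg·m/s

3.041 × 10⁵ kg·m/s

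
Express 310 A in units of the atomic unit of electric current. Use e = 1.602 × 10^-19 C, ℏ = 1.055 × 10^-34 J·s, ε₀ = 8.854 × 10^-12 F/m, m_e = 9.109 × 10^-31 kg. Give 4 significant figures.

atomic unit of electric current: I_au = e E_h/ℏ = m_e e⁵/((4πε₀)²ℏ³) = 6.612 × 10^-3 A.
310 / 6.612 × 10^-3 = 4.689 × 10^4

4.689 × 10^4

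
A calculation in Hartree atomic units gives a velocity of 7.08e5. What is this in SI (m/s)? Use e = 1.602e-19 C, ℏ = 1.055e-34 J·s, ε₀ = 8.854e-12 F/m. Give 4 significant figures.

1.548e12 m/s

One atomic unit of velocity: v_au = e²/(4πε₀ℏ) = 2.186e6 m/s.
7.08e5 × 2.186e6 m/s = 1.548e12 m/s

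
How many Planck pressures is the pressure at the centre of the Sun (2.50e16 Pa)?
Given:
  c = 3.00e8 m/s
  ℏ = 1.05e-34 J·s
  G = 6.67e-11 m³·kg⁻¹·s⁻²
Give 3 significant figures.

Planck pressure: p_P = c⁷/(ℏG²) = 4.68e113 Pa.
2.50e16 / 4.68e113 = 5.34e-98

5.34e-98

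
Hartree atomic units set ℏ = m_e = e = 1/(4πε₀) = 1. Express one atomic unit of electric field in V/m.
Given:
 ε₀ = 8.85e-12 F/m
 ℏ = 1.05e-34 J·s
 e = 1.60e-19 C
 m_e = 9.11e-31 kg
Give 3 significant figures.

Dimensional analysis gives E_au = E_h/(e a₀) = m_e²e⁵/((4πε₀)³ℏ⁴).
E_h = 4.38e-18 J
a₀ = 5.26e-11 m
E_h/(e·a₀) = 5.20e11 V/m

5.20e11 V/m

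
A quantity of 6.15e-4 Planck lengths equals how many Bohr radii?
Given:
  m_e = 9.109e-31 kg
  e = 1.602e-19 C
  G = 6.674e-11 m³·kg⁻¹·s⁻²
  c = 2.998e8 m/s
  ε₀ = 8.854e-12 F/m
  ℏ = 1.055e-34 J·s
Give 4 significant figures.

1.877e-28

Planck length: ℓ_P = √(ℏG/c³) = 1.616e-35 m
Bohr radius: a₀ = 4πε₀ℏ²/(m_e e²) = 5.297e-11 m
6.15e-4 × 1.616e-35 / 5.297e-11 = 1.877e-28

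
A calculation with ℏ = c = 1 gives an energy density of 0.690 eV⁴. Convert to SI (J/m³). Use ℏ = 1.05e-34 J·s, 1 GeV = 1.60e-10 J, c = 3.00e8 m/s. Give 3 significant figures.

[E]/[L]³ = [E]⁴/(ℏc)³; restore (ℏc)⁻³.
1 GeV⁴ → 1/(ℏc)³ × (1 GeV in J)⁴ = 2.10e37 J/m³.
Convert the energy scale: 0.690 eV⁴ = 6.90e-37 GeV⁴.
Result: 6.90e-37 × 2.10e37 = 14.5 J/m³.

14.5 J/m³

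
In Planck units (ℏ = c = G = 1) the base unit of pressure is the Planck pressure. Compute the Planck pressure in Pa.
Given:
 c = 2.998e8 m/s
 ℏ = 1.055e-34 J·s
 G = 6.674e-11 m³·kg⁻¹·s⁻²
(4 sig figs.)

p_P = c⁷/(ℏG²)
  = 2.177e59 / 4.699e-55
  = 4.632e113 Pa

4.632e113 Pa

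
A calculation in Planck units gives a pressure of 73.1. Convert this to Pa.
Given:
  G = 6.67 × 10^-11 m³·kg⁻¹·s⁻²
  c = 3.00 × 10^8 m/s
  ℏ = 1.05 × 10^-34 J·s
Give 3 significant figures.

3.42 × 10^115 Pa

One Planck pressure: p_P = c⁷/(ℏG²) = 4.68 × 10^113 Pa.
73.1 × 4.68 × 10^113 Pa = 3.42 × 10^115 Pa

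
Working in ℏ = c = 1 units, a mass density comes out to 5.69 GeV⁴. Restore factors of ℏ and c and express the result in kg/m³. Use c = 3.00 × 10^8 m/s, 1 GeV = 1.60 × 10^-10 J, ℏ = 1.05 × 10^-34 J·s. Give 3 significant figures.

Mass density is [E]/(c²[L]³) = [E]⁴/(ℏ³c⁵).
1 GeV⁴ → 1/(ℏ³c⁵) × (1 GeV in J)⁴ = 2.33 × 10^20 kg/m³.
Result: 5.69 × 2.33 × 10^20 = 1.33 × 10^21 kg/m³.

1.33 × 10^21 kg/m³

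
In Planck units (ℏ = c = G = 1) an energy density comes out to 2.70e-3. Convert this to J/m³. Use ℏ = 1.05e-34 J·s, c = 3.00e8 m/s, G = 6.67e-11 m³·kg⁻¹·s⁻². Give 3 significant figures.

One Planck energy density: u_P = c⁷/(ℏG²) = 4.68e113 J/m³.
2.70e-3 × 4.68e113 J/m³ = 1.26e111 J/m³

1.26e111 J/m³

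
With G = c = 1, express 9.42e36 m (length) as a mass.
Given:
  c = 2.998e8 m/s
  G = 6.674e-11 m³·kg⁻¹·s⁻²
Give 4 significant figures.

1.269e64 kg

Length → mass via c²/G.
9.42e36 m × (c²/G) = 1.269e64 kg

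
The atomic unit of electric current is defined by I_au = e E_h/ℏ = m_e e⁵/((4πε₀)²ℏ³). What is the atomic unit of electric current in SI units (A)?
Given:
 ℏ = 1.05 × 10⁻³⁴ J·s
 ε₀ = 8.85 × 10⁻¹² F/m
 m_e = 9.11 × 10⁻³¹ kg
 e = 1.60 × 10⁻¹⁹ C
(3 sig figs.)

6.67 × 10⁻³ A

I_au = e E_h/ℏ = m_e e⁵/((4πε₀)²ℏ³)
E_h = 4.38 × 10⁻¹⁸ J
e·E_h/ℏ = 6.67 × 10⁻³ A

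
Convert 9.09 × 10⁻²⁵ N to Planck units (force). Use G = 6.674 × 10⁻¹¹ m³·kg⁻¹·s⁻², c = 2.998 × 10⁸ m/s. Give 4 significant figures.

Planck force: F_P = c⁴/G = 1.210 × 10⁴⁴ N.
9.09 × 10⁻²⁵ / 1.210 × 10⁴⁴ = 7.510 × 10⁻⁶⁹

7.510 × 10⁻⁶⁹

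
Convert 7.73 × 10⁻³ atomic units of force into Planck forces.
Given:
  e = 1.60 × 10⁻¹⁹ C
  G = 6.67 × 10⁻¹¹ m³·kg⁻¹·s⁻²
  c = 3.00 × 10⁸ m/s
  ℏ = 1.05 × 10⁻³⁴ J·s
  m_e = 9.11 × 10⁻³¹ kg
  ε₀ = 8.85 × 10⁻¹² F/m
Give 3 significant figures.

atomic unit of force: F_au = E_h/a₀ = m_e²e⁶/((4πε₀)³ℏ⁴) = 8.33 × 10⁻⁸ N
Planck force: F_P = c⁴/G = 1.21 × 10⁴⁴ N
7.73 × 10⁻³ × 8.33 × 10⁻⁸ / 1.21 × 10⁴⁴ = 5.30 × 10⁻⁵⁴

5.30 × 10⁻⁵⁴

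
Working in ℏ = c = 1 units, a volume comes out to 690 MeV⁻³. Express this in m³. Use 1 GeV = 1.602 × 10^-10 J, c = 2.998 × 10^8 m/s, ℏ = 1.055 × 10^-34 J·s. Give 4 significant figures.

Volume is [L]³ = [E]⁻³·(ℏc)³.
1 GeV⁻³ → (ℏc)³ × (1 GeV in J)⁻³ = 7.696 × 10^-48 m³.
Convert the energy scale: 690 MeV⁻³ = 6.90 × 10^11 GeV⁻³.
Result: 6.90 × 10^11 × 7.696 × 10^-48 = 5.310 × 10^-36 m³.

5.310 × 10^-36 m³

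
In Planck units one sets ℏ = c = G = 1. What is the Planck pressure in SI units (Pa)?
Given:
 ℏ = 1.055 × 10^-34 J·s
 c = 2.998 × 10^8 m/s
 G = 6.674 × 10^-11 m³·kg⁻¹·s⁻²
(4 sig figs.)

4.632 × 10^113 Pa

p_P = c⁷/(ℏG²)
  = 2.177 × 10^59 / 4.699 × 10^-55
  = 4.632 × 10^113 Pa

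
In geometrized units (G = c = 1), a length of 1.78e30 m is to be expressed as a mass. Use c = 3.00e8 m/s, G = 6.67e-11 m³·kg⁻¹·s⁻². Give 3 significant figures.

Length → mass via c²/G.
1.78e30 m × (c²/G) = 2.40e57 kg

2.40e57 kg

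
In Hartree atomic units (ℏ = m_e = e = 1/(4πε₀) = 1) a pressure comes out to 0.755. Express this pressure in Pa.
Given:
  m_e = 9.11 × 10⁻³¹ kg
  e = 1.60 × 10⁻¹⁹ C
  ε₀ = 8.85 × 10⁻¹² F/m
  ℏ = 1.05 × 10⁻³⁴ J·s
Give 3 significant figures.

One atomic unit of pressure: P_au = E_h/a₀³ = m_e⁴e¹⁰/((4πε₀)⁵ℏ⁸) = 3.01 × 10¹³ Pa.
0.755 × 3.01 × 10¹³ Pa = 2.27 × 10¹³ Pa

2.27 × 10¹³ Pa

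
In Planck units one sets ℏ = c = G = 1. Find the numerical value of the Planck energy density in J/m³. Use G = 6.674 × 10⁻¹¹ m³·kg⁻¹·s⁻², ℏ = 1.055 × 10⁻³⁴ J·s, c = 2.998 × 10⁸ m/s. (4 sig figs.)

4.632 × 10¹¹³ J/m³

u_P = c⁷/(ℏG²)
  = 2.177 × 10⁵⁹ / 4.699 × 10⁻⁵⁵
  = 4.632 × 10¹¹³ J/m³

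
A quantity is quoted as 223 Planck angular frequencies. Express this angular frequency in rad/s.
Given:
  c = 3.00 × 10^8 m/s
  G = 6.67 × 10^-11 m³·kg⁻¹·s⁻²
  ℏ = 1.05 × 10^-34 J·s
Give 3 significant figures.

4.15 × 10^45 rad/s

One Planck angular frequency: ω_P = √(c⁵/(ℏG)) = 1.86 × 10^43 rad/s.
223 × 1.86 × 10^43 rad/s = 4.15 × 10^45 rad/s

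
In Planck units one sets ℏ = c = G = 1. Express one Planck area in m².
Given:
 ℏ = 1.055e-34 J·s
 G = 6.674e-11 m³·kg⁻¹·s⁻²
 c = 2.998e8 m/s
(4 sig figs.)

2.613e-70 m²

A_P = ℏG/c³
  = 7.041e-45 / 2.695e25
  = 2.613e-70 m²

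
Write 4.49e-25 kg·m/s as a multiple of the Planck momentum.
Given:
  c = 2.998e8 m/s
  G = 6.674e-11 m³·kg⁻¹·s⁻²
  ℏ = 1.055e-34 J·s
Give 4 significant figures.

6.880e-26

Planck momentum: p_P = √(ℏc³/G) = 6.527 kg·m/s.
4.49e-25 / 6.527 = 6.880e-26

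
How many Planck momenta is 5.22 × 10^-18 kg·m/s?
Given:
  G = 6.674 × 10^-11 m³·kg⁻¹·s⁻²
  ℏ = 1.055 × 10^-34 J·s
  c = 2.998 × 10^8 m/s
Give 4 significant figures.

7.998 × 10^-19

Planck momentum: p_P = √(ℏc³/G) = 6.527 kg·m/s.
5.22 × 10^-18 / 6.527 = 7.998 × 10^-19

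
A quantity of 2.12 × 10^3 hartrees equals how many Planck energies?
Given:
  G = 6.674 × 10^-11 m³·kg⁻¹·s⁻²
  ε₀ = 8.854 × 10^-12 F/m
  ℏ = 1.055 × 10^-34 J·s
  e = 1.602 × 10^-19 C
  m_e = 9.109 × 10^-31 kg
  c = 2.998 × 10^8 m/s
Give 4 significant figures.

hartree: E_h = m_e e⁴/(4πε₀ℏ)² = 4.354 × 10^-18 J
Planck energy: E_P = √(ℏc⁵/G) = 1.957 × 10^9 J
2.12 × 10^3 × 4.354 × 10^-18 / 1.957 × 10^9 = 4.718 × 10^-24

4.718 × 10^-24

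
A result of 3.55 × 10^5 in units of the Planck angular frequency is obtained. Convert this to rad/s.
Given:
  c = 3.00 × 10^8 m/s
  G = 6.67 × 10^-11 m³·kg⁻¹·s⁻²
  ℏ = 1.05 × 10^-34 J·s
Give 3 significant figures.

6.61 × 10^48 rad/s

One Planck angular frequency: ω_P = √(c⁵/(ℏG)) = 1.86 × 10^43 rad/s.
3.55 × 10^5 × 1.86 × 10^43 rad/s = 6.61 × 10^48 rad/s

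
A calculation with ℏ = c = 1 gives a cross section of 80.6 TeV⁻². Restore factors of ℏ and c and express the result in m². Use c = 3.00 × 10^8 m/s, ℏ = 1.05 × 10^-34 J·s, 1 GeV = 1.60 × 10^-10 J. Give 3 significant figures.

Area is [L]² = [E]⁻²·(ℏc)²; restore (ℏc)².
1 GeV⁻² → (ℏc)² × (1 GeV in J)⁻² = 3.88 × 10^-32 m².
Convert the energy scale: 80.6 TeV⁻² = 8.06 × 10^-5 GeV⁻².
Result: 8.06 × 10^-5 × 3.88 × 10^-32 = 3.12 × 10^-36 m².

3.12 × 10^-36 m²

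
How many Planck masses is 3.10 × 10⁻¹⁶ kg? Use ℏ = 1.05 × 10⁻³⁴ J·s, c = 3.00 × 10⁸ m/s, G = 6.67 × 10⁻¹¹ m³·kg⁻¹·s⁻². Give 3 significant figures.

Planck mass: m_P = √(ℏc/G) = 2.17 × 10⁻⁸ kg.
3.10 × 10⁻¹⁶ / 2.17 × 10⁻⁸ = 1.43 × 10⁻⁸

1.43 × 10⁻⁸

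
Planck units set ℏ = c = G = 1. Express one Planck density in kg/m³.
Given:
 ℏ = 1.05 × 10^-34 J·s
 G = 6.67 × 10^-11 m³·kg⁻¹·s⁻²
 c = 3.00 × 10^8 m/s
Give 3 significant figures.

5.20 × 10^96 kg/m³

The unique combination of the constants set to 1 with dimensions of density is ρ_P = c⁵/(ℏG²).
  = 2.43 × 10^42 / 4.67 × 10^-55
  = 5.20 × 10^96 kg/m³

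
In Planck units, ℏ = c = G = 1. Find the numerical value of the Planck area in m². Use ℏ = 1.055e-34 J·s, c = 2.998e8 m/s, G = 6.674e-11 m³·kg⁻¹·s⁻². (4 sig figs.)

2.613e-70 m²

The unique combination of the constants set to 1 with dimensions of area is A_P = ℏG/c³.
  = 7.041e-45 / 2.695e25
  = 2.613e-70 m²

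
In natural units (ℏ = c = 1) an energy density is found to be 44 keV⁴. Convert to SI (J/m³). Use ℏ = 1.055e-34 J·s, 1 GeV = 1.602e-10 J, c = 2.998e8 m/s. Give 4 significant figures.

9.159e14 J/m³

[E]/[L]³ = [E]⁴/(ℏc)³; restore (ℏc)⁻³.
1 GeV⁴ → 1/(ℏc)³ × (1 GeV in J)⁴ = 2.082e37 J/m³.
Convert the energy scale: 44 keV⁴ = 4.40e-23 GeV⁴.
Result: 4.40e-23 × 2.082e37 = 9.159e14 J/m³.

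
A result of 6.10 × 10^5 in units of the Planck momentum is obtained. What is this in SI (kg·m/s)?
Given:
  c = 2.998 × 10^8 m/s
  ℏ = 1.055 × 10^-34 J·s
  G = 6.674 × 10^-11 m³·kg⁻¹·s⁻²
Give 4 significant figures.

One Planck momentum: p_P = √(ℏc³/G) = 6.527 kg·m/s.
6.10 × 10^5 × 6.527 kg·m/s = 3.981 × 10^6 kg·m/s

3.981 × 10^6 kg·m/s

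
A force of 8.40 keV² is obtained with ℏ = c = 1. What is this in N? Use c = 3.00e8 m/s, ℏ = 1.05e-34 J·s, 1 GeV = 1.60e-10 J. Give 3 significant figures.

Force is [E]/[L] = [E]²/(ℏc); restore (ℏc)⁻¹.
1 GeV² → 1/(ℏc) × (1 GeV in J)² = 8.13e5 N.
Convert the energy scale: 8.40 keV² = 8.40e-12 GeV².
Result: 8.40e-12 × 8.13e5 = 6.83e-6 N.

6.83e-6 N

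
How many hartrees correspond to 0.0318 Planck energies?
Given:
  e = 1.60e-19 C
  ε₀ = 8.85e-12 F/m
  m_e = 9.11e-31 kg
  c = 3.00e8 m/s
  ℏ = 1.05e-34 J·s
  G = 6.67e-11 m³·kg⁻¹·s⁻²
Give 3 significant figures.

1.42e25

Planck energy: E_P = √(ℏc⁵/G) = 1.96e9 J
hartree: E_h = m_e e⁴/(4πε₀ℏ)² = 4.38e-18 J
0.0318 × 1.96e9 / 4.38e-18 = 1.42e25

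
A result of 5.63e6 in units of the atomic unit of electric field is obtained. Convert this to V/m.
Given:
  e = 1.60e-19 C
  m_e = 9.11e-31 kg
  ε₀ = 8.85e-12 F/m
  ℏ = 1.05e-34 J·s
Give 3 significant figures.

One atomic unit of electric field: E_au = E_h/(e a₀) = m_e²e⁵/((4πε₀)³ℏ⁴) = 5.20e11 V/m.
5.63e6 × 5.20e11 V/m = 2.93e18 V/m

2.93e18 V/m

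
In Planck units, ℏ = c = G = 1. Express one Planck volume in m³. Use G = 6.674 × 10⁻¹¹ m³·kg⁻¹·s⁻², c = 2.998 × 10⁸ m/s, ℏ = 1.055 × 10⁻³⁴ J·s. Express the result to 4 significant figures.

4.224 × 10⁻¹⁰⁵ m³

From ℏ = c = G = 1 the volume scale is V_P = (ℏG/c³)^(3/2).
  = √(1.784 × 10⁻²⁰⁹)
  = 4.224 × 10⁻¹⁰⁵ m³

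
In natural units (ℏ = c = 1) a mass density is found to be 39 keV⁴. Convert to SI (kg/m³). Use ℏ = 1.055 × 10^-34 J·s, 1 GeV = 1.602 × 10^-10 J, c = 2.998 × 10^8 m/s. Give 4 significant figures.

9.032 × 10^-3 kg/m³

Mass density is [E]/(c²[L]³) = [E]⁴/(ℏ³c⁵).
1 GeV⁴ → 1/(ℏ³c⁵) × (1 GeV in J)⁴ = 2.316 × 10^20 kg/m³.
Convert the energy scale: 39 keV⁴ = 3.90 × 10^-23 GeV⁴.
Result: 3.90 × 10^-23 × 2.316 × 10^20 = 9.032 × 10^-3 kg/m³.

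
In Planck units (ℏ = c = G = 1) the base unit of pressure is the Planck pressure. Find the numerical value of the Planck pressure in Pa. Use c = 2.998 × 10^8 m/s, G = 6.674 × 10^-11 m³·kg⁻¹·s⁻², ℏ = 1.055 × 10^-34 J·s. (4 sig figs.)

p_P = c⁷/(ℏG²)
  = 2.177 × 10^59 / 4.699 × 10^-55
  = 4.632 × 10^113 Pa

4.632 × 10^113 Pa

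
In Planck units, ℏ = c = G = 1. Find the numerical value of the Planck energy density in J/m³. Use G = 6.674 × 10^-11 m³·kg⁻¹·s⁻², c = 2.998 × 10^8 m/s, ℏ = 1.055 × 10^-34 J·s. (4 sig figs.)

4.632 × 10^113 J/m³

Dimensional analysis gives u_P = c⁷/(ℏG²).
  = 2.177 × 10^59 / 4.699 × 10^-55
  = 4.632 × 10^113 J/m³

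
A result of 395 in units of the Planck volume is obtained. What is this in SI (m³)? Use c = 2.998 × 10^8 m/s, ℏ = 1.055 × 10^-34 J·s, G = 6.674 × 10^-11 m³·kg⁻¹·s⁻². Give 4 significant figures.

1.668 × 10^-102 m³

One Planck volume: V_P = (ℏG/c³)^(3/2) = 4.224 × 10^-105 m³.
395 × 4.224 × 10^-105 m³ = 1.668 × 10^-102 m³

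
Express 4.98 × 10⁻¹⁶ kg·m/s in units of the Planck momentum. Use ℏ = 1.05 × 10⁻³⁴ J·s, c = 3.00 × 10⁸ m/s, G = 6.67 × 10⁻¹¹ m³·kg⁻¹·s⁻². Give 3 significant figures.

Planck momentum: p_P = √(ℏc³/G) = 6.52 kg·m/s.
4.98 × 10⁻¹⁶ / 6.52 = 7.64 × 10⁻¹⁷

7.64 × 10⁻¹⁷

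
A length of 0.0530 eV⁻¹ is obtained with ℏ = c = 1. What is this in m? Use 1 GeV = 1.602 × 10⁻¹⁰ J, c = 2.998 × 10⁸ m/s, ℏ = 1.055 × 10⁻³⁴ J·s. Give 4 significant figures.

1.046 × 10⁻⁸ m

A length is [E]⁻¹ in ℏ=c=1; restore one factor of ℏc.
1 GeV⁻¹ → ℏc × (1 GeV in J)⁻¹ = 1.974 × 10⁻¹⁶ m.
Convert the energy scale: 0.0530 eV⁻¹ = 5.30 × 10⁷ GeV⁻¹.
Result: 5.30 × 10⁷ × 1.974 × 10⁻¹⁶ = 1.046 × 10⁻⁸ m.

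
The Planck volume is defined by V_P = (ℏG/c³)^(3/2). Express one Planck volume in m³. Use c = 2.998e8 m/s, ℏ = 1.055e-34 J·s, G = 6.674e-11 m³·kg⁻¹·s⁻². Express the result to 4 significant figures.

4.224e-105 m³

V_P = (ℏG/c³)^(3/2)
  = √(1.784e-209)
  = 4.224e-105 m³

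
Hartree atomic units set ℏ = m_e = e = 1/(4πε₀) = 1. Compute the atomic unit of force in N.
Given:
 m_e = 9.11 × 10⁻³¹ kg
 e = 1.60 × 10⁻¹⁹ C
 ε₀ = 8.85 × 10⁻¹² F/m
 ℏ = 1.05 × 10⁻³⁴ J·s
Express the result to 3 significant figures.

8.33 × 10⁻⁸ N

The unique combination of the constants set to 1 with dimensions of force is F_au = E_h/a₀ = m_e²e⁶/((4πε₀)³ℏ⁴).
E_h = 4.38 × 10⁻¹⁸ J
a₀ = 5.26 × 10⁻¹¹ m
E_h/a₀ = 8.33 × 10⁻⁸ N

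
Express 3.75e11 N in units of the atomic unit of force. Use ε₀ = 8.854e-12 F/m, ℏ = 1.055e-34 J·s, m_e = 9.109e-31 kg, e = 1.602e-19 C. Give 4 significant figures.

atomic unit of force: F_au = E_h/a₀ = m_e²e⁶/((4πε₀)³ℏ⁴) = 8.220e-8 N.
3.75e11 / 8.220e-8 = 4.562e18

4.562e18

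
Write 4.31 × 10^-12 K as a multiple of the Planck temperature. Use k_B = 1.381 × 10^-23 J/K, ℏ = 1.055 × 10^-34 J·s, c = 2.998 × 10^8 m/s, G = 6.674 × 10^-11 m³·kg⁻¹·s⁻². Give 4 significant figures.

Planck temperature: T_P = √(ℏc⁵/G) / k_B = 1.417 × 10^32 K.
4.31 × 10^-12 / 1.417 × 10^32 = 3.042 × 10^-44

3.042 × 10^-44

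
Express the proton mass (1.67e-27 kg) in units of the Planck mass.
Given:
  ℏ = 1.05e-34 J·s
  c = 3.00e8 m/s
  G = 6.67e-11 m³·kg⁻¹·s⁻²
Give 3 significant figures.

Planck mass: m_P = √(ℏc/G) = 2.17e-8 kg.
1.67e-27 / 2.17e-8 = 7.68e-20

7.68e-20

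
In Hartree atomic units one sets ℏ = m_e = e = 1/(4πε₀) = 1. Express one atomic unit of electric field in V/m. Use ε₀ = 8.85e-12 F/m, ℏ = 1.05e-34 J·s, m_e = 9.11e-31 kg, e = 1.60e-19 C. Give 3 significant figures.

5.20e11 V/m

E_au = E_h/(e a₀) = m_e²e⁵/((4πε₀)³ℏ⁴)
E_h = 4.38e-18 J
a₀ = 5.26e-11 m
E_h/(e·a₀) = 5.20e11 V/m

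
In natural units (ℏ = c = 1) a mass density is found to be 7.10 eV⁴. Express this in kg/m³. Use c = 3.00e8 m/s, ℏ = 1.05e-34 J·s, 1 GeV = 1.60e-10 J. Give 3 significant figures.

Mass density is [E]/(c²[L]³) = [E]⁴/(ℏ³c⁵).
1 GeV⁴ → 1/(ℏ³c⁵) × (1 GeV in J)⁴ = 2.33e20 kg/m³.
Convert the energy scale: 7.10 eV⁴ = 7.10e-36 GeV⁴.
Result: 7.10e-36 × 2.33e20 = 1.65e-15 kg/m³.

1.65e-15 kg/m³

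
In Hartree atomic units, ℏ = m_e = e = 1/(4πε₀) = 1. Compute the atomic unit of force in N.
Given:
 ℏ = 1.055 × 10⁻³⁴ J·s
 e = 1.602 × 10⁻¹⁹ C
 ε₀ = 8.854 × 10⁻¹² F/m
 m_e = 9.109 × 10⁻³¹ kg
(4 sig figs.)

The unique combination of the constants set to 1 with dimensions of force is F_au = E_h/a₀ = m_e²e⁶/((4πε₀)³ℏ⁴).
E_h = 4.354 × 10⁻¹⁸ J
a₀ = 5.297 × 10⁻¹¹ m
E_h/a₀ = 8.220 × 10⁻⁸ N

8.220 × 10⁻⁸ N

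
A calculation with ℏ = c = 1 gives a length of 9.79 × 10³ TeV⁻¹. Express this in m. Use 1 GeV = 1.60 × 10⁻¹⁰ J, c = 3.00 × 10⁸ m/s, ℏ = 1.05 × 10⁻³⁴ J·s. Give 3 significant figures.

A length is [E]⁻¹ in ℏ=c=1; restore one factor of ℏc.
1 GeV⁻¹ → ℏc × (1 GeV in J)⁻¹ = 1.97 × 10⁻¹⁶ m.
Convert the energy scale: 9.79 × 10³ TeV⁻¹ = 9.79 GeV⁻¹.
Result: 9.79 × 1.97 × 10⁻¹⁶ = 1.93 × 10⁻¹⁵ m.

1.93 × 10⁻¹⁵ m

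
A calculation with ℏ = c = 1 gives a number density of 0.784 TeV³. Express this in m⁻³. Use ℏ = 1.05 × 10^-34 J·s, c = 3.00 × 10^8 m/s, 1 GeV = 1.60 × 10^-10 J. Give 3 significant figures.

1.03 × 10^56 m⁻³

Number density is [L]⁻³ = [E]³/(ℏc)³.
1 GeV³ → 1/(ℏc)³ × (1 GeV in J)³ = 1.31 × 10^47 m⁻³.
Convert the energy scale: 0.784 TeV³ = 7.84 × 10^8 GeV³.
Result: 7.84 × 10^8 × 1.31 × 10^47 = 1.03 × 10^56 m⁻³.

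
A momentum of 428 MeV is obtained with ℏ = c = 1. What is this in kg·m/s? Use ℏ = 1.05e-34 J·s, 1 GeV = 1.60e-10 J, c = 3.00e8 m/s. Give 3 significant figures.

2.28e-19 kg·m/s

Momentum is [E]/c; divide by c.
1 GeV → 1/c × (1 GeV in J) = 5.33e-19 kg·m/s.
Convert the energy scale: 428 MeV = 0.428 GeV.
Result: 0.428 × 5.33e-19 = 2.28e-19 kg·m/s.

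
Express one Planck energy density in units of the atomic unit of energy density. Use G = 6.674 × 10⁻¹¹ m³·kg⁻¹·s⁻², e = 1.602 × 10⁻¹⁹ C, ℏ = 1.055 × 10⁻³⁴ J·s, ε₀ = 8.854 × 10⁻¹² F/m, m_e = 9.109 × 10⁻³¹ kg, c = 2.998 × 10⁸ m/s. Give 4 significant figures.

Planck energy density: u_P = c⁷/(ℏG²) = 4.632 × 10¹¹³ J/m³
atomic unit of energy density: u_au = E_h/a₀³ = m_e⁴e¹⁰/((4πε₀)⁵ℏ⁸) = 2.929 × 10¹³ J/m³
ratio = 4.632 × 10¹¹³ / 2.929 × 10¹³ = 1.581 × 10¹⁰⁰

1.581 × 10¹⁰⁰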